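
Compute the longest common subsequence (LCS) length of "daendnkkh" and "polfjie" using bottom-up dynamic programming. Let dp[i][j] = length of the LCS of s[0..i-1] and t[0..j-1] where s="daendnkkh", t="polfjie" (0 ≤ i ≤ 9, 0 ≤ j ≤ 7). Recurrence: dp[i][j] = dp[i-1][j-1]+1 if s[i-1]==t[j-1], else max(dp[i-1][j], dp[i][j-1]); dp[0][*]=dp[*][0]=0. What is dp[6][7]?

1

   ''  p  o  l  f  j  i  e
''  0  0  0  0  0  0  0  0
 d  0  0  0  0  0  0  0  0
 a  0  0  0  0  0  0  0  0
 e  0  0  0  0  0  0  0  1
 n  0  0  0  0  0  0  0  1
 d  0  0  0  0  0  0  0  1
 n  0  0  0  0  0  0  0  1
 k  0  0  0  0  0  0  0  1
 k  0  0  0  0  0  0  0  1
 h  0  0  0  0  0  0  0  1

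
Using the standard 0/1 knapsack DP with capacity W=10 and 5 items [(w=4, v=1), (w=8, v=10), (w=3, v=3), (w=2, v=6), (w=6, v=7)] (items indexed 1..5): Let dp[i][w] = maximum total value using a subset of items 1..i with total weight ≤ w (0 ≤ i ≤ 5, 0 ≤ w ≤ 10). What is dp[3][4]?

3

i\w   0   1   2   3   4   5   6   7   8   9  10
  0   0   0   0   0   0   0   0   0   0   0   0
  1   0   0   0   0   1   1   1   1   1   1   1
  2   0   0   0   0   1   1   1   1  10  10  10
  3   0   0   0   3   3   3   3   4  10  10  10
  4   0   0   6   6   6   9   9   9  10  10  16
  5   0   0   6   6   6   9   9   9  13  13  16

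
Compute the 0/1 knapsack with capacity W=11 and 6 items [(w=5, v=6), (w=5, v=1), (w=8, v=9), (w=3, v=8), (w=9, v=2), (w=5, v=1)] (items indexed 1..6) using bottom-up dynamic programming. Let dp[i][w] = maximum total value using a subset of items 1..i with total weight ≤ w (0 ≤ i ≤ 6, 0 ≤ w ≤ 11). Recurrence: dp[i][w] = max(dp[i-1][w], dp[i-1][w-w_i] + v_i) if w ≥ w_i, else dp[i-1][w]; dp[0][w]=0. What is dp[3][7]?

i\w   0   1   2   3   4   5   6   7   8   9  10  11
  0   0   0   0   0   0   0   0   0   0   0   0   0
  1   0   0   0   0   0   6   6   6   6   6   6   6
  2   0   0   0   0   0   6   6   6   6   6   7   7
  3   0   0   0   0   0   6   6   6   9   9   9   9
  4   0   0   0   8   8   8   8   8  14  14  14  17
  5   0   0   0   8   8   8   8   8  14  14  14  17
  6   0   0   0   8   8   8   8   8  14  14  14  17

6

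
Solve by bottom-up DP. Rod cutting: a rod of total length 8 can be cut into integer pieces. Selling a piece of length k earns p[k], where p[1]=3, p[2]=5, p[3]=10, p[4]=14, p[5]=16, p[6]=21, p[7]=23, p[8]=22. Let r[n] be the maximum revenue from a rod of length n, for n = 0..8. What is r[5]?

   n    0    1    2    3    4    5    6    7    8
r[n]    0    3    6   10   14   17   21   24   28

17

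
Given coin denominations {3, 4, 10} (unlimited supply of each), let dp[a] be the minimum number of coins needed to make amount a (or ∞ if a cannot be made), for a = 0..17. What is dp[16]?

3

 a  0  1  2  3  4  5  6  7  8  9 10 11 12 13 14 15 16 17
dp  0  -  -  1  1  -  2  2  2  3  1  3  3  2  2  4  3  3
(- denotes ∞ / unreachable)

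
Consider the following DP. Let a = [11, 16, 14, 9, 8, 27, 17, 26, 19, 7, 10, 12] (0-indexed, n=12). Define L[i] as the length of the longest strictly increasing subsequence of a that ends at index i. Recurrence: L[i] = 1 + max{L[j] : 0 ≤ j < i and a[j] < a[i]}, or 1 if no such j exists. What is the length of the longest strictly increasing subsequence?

4

   i    0    1    2    3    4    5    6    7    8    9   10   11
a[i]   11   16   14    9    8   27   17   26   19    7   10   12
L[i]    1    2    2    1    1    3    3    4    4    1    2    3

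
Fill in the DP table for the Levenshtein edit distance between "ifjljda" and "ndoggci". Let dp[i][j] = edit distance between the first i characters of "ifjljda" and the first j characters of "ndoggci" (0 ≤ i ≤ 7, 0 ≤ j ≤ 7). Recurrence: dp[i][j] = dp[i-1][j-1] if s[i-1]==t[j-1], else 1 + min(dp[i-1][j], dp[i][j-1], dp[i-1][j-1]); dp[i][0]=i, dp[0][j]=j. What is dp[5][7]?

7

   ''  n  d  o  g  g  c  i
''  0  1  2  3  4  5  6  7
 i  1  1  2  3  4  5  6  6
 f  2  2  2  3  4  5  6  7
 j  3  3  3  3  4  5  6  7
 l  4  4  4  4  4  5  6  7
 j  5  5  5  5  5  5  6  7
 d  6  6  5  6  6  6  6  7
 a  7  7  6  6  7  7  7  7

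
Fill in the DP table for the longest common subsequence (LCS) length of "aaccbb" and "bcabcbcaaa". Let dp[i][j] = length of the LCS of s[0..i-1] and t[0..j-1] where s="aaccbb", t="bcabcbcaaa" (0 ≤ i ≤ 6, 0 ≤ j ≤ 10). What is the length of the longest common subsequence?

3

   ''  b  c  a  b  c  b  c  a  a  a
''  0  0  0  0  0  0  0  0  0  0  0
 a  0  0  0  1  1  1  1  1  1  1  1
 a  0  0  0  1  1  1  1  1  2  2  2
 c  0  0  1  1  1  2  2  2  2  2  2
 c  0  0  1  1  1  2  2  3  3  3  3
 b  0  1  1  1  2  2  3  3  3  3  3
 b  0  1  1  1  2  2  3  3  3  3  3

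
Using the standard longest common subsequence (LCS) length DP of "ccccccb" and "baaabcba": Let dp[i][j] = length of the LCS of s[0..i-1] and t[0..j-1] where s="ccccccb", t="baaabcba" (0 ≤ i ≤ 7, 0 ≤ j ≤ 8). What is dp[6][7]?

   ''  b  a  a  a  b  c  b  a
''  0  0  0  0  0  0  0  0  0
 c  0  0  0  0  0  0  1  1  1
 c  0  0  0  0  0  0  1  1  1
 c  0  0  0  0  0  0  1  1  1
 c  0  0  0  0  0  0  1  1  1
 c  0  0  0  0  0  0  1  1  1
 c  0  0  0  0  0  0  1  1  1
 b  0  1  1  1  1  1  1  2  2

1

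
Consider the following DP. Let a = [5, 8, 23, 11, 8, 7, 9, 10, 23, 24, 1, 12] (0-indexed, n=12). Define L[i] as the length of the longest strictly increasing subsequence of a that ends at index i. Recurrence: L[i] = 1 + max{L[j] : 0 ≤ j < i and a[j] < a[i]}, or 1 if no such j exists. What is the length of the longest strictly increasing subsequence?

6

   i    0    1    2    3    4    5    6    7    8    9   10   11
a[i]    5    8   23   11    8    7    9   10   23   24    1   12
L[i]    1    2    3    3    2    2    3    4    5    6    1    5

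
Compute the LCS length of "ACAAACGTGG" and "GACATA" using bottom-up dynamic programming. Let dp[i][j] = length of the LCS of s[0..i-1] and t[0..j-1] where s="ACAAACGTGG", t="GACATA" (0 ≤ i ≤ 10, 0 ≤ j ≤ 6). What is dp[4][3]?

   ''  G  A  C  A  T  A
''  0  0  0  0  0  0  0
 A  0  0  1  1  1  1  1
 C  0  0  1  2  2  2  2
 A  0  0  1  2  3  3  3
 A  0  0  1  2  3  3  4
 A  0  0  1  2  3  3  4
 C  0  0  1  2  3  3  4
 G  0  1  1  2  3  3  4
 T  0  1  1  2  3  4  4
 G  0  1  1  2  3  4  4
 G  0  1  1  2  3  4  4

2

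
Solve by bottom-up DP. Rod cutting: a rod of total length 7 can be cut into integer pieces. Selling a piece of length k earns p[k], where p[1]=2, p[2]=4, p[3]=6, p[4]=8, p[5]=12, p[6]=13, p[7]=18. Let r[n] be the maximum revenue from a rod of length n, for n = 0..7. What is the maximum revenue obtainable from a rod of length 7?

   n    0    1    2    3    4    5    6    7
r[n]    0    2    4    6    8   12   14   18

18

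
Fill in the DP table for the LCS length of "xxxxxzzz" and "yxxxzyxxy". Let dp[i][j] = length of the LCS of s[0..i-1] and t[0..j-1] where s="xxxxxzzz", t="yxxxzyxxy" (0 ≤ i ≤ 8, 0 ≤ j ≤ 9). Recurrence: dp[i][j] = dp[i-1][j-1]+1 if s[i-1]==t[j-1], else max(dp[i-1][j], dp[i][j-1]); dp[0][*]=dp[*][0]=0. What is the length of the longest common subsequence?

5

   ''  y  x  x  x  z  y  x  x  y
''  0  0  0  0  0  0  0  0  0  0
 x  0  0  1  1  1  1  1  1  1  1
 x  0  0  1  2  2  2  2  2  2  2
 x  0  0  1  2  3  3  3  3  3  3
 x  0  0  1  2  3  3  3  4  4  4
 x  0  0  1  2  3  3  3  4  5  5
 z  0  0  1  2  3  4  4  4  5  5
 z  0  0  1  2  3  4  4  4  5  5
 z  0  0  1  2  3  4  4  4  5  5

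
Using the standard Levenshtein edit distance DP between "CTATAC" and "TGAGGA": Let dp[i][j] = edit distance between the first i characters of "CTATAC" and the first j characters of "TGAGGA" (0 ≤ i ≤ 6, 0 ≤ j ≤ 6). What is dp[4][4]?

3

   ''  T  G  A  G  G  A
''  0  1  2  3  4  5  6
 C  1  1  2  3  4  5  6
 T  2  1  2  3  4  5  6
 A  3  2  2  2  3  4  5
 T  4  3  3  3  3  4  5
 A  5  4  4  3  4  4  4
 C  6  5  5  4  4  5  5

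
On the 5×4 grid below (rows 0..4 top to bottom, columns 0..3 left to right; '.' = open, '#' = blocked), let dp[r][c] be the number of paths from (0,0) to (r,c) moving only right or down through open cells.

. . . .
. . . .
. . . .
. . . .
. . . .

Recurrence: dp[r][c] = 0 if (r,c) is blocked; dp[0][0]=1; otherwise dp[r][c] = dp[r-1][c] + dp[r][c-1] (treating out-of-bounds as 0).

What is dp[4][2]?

15

r\c   0   1   2   3
  0   1   1   1   1
  1   1   2   3   4
  2   1   3   6  10
  3   1   4  10  20
  4   1   5  15  35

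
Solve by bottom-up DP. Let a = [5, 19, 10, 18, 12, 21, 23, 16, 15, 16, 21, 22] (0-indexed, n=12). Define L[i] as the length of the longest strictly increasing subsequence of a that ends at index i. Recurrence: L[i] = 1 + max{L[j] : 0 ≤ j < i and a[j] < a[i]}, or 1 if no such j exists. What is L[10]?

6

   i    0    1    2    3    4    5    6    7    8    9   10   11
a[i]    5   19   10   18   12   21   23   16   15   16   21   22
L[i]    1    2    2    3    3    4    5    4    4    5    6    7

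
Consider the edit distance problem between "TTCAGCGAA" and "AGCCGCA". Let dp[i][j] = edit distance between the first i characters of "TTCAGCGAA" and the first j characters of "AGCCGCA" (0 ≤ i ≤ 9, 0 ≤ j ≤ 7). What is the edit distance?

   ''  A  G  C  C  G  C  A
''  0  1  2  3  4  5  6  7
 T  1  1  2  3  4  5  6  7
 T  2  2  2  3  4  5  6  7
 C  3  3  3  2  3  4  5  6
 A  4  3  4  3  3  4  5  5
 G  5  4  3  4  4  3  4  5
 C  6  5  4  3  4  4  3  4
 G  7  6  5  4  4  4  4  4
 A  8  7  6  5  5  5  5  4
 A  9  8  7  6  6  6  6  5

5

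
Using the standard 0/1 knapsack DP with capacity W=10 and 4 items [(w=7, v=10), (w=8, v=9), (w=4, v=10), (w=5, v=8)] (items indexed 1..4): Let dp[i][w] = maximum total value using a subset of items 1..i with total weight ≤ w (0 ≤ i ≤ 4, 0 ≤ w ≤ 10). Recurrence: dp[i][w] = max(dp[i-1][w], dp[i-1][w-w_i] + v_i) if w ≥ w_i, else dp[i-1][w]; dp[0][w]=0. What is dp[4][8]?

10

i\w   0   1   2   3   4   5   6   7   8   9  10
  0   0   0   0   0   0   0   0   0   0   0   0
  1   0   0   0   0   0   0   0  10  10  10  10
  2   0   0   0   0   0   0   0  10  10  10  10
  3   0   0   0   0  10  10  10  10  10  10  10
  4   0   0   0   0  10  10  10  10  10  18  18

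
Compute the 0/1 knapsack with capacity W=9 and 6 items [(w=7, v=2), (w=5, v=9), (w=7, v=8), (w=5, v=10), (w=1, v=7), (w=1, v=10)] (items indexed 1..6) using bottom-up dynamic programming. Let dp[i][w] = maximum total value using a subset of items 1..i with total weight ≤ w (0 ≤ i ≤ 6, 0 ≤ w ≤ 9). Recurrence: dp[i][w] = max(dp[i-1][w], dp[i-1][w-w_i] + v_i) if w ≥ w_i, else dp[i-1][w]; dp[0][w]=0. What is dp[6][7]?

i\w   0   1   2   3   4   5   6   7   8   9
  0   0   0   0   0   0   0   0   0   0   0
  1   0   0   0   0   0   0   0   2   2   2
  2   0   0   0   0   0   9   9   9   9   9
  3   0   0   0   0   0   9   9   9   9   9
  4   0   0   0   0   0  10  10  10  10  10
  5   0   7   7   7   7  10  17  17  17  17
  6   0  10  17  17  17  17  20  27  27  27

27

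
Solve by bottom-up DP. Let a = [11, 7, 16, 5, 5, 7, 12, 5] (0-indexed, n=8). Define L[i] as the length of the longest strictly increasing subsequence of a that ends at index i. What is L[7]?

   i    0    1    2    3    4    5    6    7
a[i]   11    7   16    5    5    7   12    5
L[i]    1    1    2    1    1    2    3    1

1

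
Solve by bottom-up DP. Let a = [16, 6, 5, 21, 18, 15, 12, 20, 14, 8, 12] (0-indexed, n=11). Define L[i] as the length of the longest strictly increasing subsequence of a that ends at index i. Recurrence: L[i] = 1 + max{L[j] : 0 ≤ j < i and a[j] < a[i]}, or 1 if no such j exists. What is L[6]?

   i    0    1    2    3    4    5    6    7    8    9   10
a[i]   16    6    5   21   18   15   12   20   14    8   12
L[i]    1    1    1    2    2    2    2    3    3    2    3

2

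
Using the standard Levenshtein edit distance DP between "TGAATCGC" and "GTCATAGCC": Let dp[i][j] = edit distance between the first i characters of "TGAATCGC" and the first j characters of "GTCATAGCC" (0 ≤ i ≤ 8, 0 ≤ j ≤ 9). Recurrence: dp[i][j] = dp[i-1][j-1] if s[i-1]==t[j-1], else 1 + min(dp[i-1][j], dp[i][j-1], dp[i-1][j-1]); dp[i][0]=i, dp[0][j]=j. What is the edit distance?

   ''  G  T  C  A  T  A  G  C  C
''  0  1  2  3  4  5  6  7  8  9
 T  1  1  1  2  3  4  5  6  7  8
 G  2  1  2  2  3  4  5  5  6  7
 A  3  2  2  3  2  3  4  5  6  7
 A  4  3  3  3  3  3  3  4  5  6
 T  5  4  3  4  4  3  4  4  5  6
 C  6  5  4  3  4  4  4  5  4  5
 G  7  6  5  4  4  5  5  4  5  5
 C  8  7  6  5  5  5  6  5  4  5

5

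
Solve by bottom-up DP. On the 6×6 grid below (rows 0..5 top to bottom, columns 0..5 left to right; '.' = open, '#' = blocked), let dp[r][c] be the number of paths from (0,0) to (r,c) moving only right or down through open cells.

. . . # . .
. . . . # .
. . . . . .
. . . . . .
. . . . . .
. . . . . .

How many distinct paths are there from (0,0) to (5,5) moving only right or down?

216

r\c   0   1   2   3   4   5
  0   1   1   1   0   0   0
  1   1   2   3   3   0   0
  2   1   3   6   9   9   9
  3   1   4  10  19  28  37
  4   1   5  15  34  62  99
  5   1   6  21  55 117 216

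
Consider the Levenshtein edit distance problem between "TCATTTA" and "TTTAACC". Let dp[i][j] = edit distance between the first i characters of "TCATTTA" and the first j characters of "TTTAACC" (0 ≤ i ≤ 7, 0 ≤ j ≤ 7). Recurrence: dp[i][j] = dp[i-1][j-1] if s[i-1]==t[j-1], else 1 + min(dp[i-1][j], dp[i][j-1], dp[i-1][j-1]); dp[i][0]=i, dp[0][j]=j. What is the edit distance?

5

   ''  T  T  T  A  A  C  C
''  0  1  2  3  4  5  6  7
 T  1  0  1  2  3  4  5  6
 C  2  1  1  2  3  4  4  5
 A  3  2  2  2  2  3  4  5
 T  4  3  2  2  3  3  4  5
 T  5  4  3  2  3  4  4  5
 T  6  5  4  3  3  4  5  5
 A  7  6  5  4  3  3  4  5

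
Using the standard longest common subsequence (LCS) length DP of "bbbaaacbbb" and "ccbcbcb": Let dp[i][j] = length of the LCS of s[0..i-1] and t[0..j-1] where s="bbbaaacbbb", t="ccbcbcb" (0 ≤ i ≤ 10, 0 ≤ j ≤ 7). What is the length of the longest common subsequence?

4

   ''  c  c  b  c  b  c  b
''  0  0  0  0  0  0  0  0
 b  0  0  0  1  1  1  1  1
 b  0  0  0  1  1  2  2  2
 b  0  0  0  1  1  2  2  3
 a  0  0  0  1  1  2  2  3
 a  0  0  0  1  1  2  2  3
 a  0  0  0  1  1  2  2  3
 c  0  1  1  1  2  2  3  3
 b  0  1  1  2  2  3  3  4
 b  0  1  1  2  2  3  3  4
 b  0  1  1  2  2  3  3  4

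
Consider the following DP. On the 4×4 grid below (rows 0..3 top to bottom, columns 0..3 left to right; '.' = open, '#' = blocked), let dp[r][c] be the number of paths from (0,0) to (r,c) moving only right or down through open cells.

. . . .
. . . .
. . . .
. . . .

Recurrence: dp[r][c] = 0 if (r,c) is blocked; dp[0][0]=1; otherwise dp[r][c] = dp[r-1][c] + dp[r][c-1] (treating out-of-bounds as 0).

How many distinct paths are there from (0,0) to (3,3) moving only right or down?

r\c   0   1   2   3
  0   1   1   1   1
  1   1   2   3   4
  2   1   3   6  10
  3   1   4  10  20

20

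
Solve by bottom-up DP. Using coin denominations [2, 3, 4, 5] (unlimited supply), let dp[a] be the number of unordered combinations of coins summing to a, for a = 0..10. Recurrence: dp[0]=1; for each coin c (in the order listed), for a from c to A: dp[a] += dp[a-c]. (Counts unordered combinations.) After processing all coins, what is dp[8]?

5

after  coin     0     1     2     3     4     5     6     7     8     9    10
          2     1     0     1     0     1     0     1     0     1     0     1
          3     1     0     1     1     1     1     2     1     2     2     2
          4     1     0     1     1     2     1     3     2     4     3     5
          5     1     0     1     1     2     2     3     3     5     5     7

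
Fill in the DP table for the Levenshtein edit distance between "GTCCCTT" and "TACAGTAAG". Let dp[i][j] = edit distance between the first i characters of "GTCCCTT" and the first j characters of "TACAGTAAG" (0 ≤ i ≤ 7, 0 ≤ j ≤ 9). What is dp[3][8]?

6

   ''  T  A  C  A  G  T  A  A  G
''  0  1  2  3  4  5  6  7  8  9
 G  1  1  2  3  4  4  5  6  7  8
 T  2  1  2  3  4  5  4  5  6  7
 C  3  2  2  2  3  4  5  5  6  7
 C  4  3  3  2  3  4  5  6  6  7
 C  5  4  4  3  3  4  5  6  7  7
 T  6  5  5  4  4  4  4  5  6  7
 T  7  6  6  5  5  5  4  5  6  7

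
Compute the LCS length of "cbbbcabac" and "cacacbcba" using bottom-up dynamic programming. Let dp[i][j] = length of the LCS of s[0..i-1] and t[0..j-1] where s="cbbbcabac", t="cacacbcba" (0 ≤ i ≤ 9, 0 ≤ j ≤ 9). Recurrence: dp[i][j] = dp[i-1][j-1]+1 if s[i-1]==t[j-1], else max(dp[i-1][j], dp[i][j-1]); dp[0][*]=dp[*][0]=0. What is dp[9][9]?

5

   ''  c  a  c  a  c  b  c  b  a
''  0  0  0  0  0  0  0  0  0  0
 c  0  1  1  1  1  1  1  1  1  1
 b  0  1  1  1  1  1  2  2  2  2
 b  0  1  1  1  1  1  2  2  3  3
 b  0  1  1  1  1  1  2  2  3  3
 c  0  1  1  2  2  2  2  3  3  3
 a  0  1  2  2  3  3  3  3  3  4
 b  0  1  2  2  3  3  4  4  4  4
 a  0  1  2  2  3  3  4  4  4  5
 c  0  1  2  3  3  4  4  5  5  5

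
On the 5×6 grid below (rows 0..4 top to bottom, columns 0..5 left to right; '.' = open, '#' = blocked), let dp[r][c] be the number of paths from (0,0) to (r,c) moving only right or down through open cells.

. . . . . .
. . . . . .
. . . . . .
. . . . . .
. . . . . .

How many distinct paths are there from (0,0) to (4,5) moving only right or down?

126

r\c   0   1   2   3   4   5
  0   1   1   1   1   1   1
  1   1   2   3   4   5   6
  2   1   3   6  10  15  21
  3   1   4  10  20  35  56
  4   1   5  15  35  70 126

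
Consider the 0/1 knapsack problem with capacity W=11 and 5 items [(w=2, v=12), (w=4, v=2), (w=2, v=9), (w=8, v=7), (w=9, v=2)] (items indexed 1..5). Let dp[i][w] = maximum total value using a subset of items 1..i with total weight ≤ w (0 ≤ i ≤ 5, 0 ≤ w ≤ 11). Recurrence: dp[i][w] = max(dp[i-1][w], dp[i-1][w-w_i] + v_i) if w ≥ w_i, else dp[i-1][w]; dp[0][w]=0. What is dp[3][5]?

21

i\w   0   1   2   3   4   5   6   7   8   9  10  11
  0   0   0   0   0   0   0   0   0   0   0   0   0
  1   0   0  12  12  12  12  12  12  12  12  12  12
  2   0   0  12  12  12  12  14  14  14  14  14  14
  3   0   0  12  12  21  21  21  21  23  23  23  23
  4   0   0  12  12  21  21  21  21  23  23  23  23
  5   0   0  12  12  21  21  21  21  23  23  23  23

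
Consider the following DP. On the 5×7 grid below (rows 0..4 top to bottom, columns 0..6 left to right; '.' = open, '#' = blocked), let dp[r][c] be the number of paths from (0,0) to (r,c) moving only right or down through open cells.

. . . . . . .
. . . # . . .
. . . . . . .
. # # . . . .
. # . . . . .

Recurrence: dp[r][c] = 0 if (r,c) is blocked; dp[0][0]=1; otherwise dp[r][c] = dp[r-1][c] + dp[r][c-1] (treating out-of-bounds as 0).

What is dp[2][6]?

r\c   0   1   2   3   4   5   6
  0   1   1   1   1   1   1   1
  1   1   2   3   0   1   2   3
  2   1   3   6   6   7   9  12
  3   1   0   0   6  13  22  34
  4   1   0   0   6  19  41  75

12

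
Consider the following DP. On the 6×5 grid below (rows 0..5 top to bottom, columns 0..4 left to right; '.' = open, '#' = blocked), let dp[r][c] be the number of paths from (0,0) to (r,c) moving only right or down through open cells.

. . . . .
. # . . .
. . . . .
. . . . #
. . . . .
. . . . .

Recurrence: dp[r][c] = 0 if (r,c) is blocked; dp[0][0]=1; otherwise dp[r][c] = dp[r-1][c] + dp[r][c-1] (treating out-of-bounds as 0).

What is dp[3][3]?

r\c   0   1   2   3   4
  0   1   1   1   1   1
  1   1   0   1   2   3
  2   1   1   2   4   7
  3   1   2   4   8   0
  4   1   3   7  15  15
  5   1   4  11  26  41

8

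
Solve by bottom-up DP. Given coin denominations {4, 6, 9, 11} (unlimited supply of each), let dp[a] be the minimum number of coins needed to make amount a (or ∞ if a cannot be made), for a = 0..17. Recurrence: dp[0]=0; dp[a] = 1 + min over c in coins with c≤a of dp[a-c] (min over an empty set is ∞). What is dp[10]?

 a  0  1  2  3  4  5  6  7  8  9 10 11 12 13 14 15 16 17
dp  0  -  -  -  1  -  1  -  2  1  2  1  2  2  3  2  3  2
(- denotes ∞ / unreachable)

2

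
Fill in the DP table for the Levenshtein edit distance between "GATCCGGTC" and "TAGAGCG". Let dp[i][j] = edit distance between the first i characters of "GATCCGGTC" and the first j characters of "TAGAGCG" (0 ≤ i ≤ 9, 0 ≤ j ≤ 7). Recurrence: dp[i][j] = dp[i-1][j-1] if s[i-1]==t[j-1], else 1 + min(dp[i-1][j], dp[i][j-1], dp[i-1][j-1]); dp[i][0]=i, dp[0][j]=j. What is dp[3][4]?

3

   ''  T  A  G  A  G  C  G
''  0  1  2  3  4  5  6  7
 G  1  1  2  2  3  4  5  6
 A  2  2  1  2  2  3  4  5
 T  3  2  2  2  3  3  4  5
 C  4  3  3  3  3  4  3  4
 C  5  4  4  4  4  4  4  4
 G  6  5  5  4  5  4  5  4
 G  7  6  6  5  5  5  5  5
 T  8  7  7  6  6  6  6  6
 C  9  8  8  7  7  7  6  7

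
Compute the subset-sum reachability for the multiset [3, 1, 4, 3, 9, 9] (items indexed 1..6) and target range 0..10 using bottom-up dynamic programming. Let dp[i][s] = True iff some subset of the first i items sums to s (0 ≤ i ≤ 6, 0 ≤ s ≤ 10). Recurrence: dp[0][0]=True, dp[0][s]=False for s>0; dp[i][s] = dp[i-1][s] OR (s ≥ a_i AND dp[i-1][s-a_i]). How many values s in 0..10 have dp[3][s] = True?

7

i\s   0   1   2   3   4   5   6   7   8   9  10
  0   T   F   F   F   F   F   F   F   F   F   F
  1   T   F   F   T   F   F   F   F   F   F   F
  2   T   T   F   T   T   F   F   F   F   F   F
  3   T   T   F   T   T   T   F   T   T   F   F
  4   T   T   F   T   T   T   T   T   T   F   T
  5   T   T   F   T   T   T   T   T   T   T   T
  6   T   T   F   T   T   T   T   T   T   T   T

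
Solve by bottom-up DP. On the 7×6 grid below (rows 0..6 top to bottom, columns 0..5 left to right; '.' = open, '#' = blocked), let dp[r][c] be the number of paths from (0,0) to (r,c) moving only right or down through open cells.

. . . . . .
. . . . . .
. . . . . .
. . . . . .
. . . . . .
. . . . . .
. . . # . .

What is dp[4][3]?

r\c   0   1   2   3   4   5
  0   1   1   1   1   1   1
  1   1   2   3   4   5   6
  2   1   3   6  10  15  21
  3   1   4  10  20  35  56
  4   1   5  15  35  70 126
  5   1   6  21  56 126 252
  6   1   7  28   0 126 378

35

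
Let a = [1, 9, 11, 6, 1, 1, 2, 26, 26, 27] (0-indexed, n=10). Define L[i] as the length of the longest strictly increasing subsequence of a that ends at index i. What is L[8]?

4

   i    0    1    2    3    4    5    6    7    8    9
a[i]    1    9   11    6    1    1    2   26   26   27
L[i]    1    2    3    2    1    1    2    4    4    5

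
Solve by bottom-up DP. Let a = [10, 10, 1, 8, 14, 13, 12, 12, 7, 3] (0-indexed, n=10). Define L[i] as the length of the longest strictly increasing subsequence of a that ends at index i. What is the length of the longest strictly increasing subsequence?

3

   i    0    1    2    3    4    5    6    7    8    9
a[i]   10   10    1    8   14   13   12   12    7    3
L[i]    1    1    1    2    3    3    3    3    2    2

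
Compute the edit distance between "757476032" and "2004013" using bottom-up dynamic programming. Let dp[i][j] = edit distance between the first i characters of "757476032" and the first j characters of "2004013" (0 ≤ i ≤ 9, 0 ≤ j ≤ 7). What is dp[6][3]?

   ''  2  0  0  4  0  1  3
''  0  1  2  3  4  5  6  7
 7  1  1  2  3  4  5  6  7
 5  2  2  2  3  4  5  6  7
 7  3  3  3  3  4  5  6  7
 4  4  4  4  4  3  4  5  6
 7  5  5  5  5  4  4  5  6
 6  6  6  6  6  5  5  5  6
 0  7  7  6  6  6  5  6  6
 3  8  8  7  7  7  6  6  6
 2  9  8  8  8  8  7  7  7

6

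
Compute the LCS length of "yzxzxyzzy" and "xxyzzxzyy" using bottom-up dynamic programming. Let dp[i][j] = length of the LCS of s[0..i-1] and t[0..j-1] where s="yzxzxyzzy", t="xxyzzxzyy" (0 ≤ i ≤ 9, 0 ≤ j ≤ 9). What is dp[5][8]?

   ''  x  x  y  z  z  x  z  y  y
''  0  0  0  0  0  0  0  0  0  0
 y  0  0  0  1  1  1  1  1  1  1
 z  0  0  0  1  2  2  2  2  2  2
 x  0  1  1  1  2  2  3  3  3  3
 z  0  1  1  1  2  3  3  4  4  4
 x  0  1  2  2  2  3  4  4  4  4
 y  0  1  2  3  3  3  4  4  5  5
 z  0  1  2  3  4  4  4  5  5  5
 z  0  1  2  3  4  5  5  5  5  5
 y  0  1  2  3  4  5  5  5  6  6

4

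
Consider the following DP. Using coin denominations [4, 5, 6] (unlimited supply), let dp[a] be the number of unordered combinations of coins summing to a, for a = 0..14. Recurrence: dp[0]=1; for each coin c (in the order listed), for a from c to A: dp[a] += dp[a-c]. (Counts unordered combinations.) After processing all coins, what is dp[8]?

1

after  coin     0     1     2     3     4     5     6     7     8     9    10    11    12    13    14
          4     1     0     0     0     1     0     0     0     1     0     0     0     1     0     0
          5     1     0     0     0     1     1     0     0     1     1     1     0     1     1     1
          6     1     0     0     0     1     1     1     0     1     1     2     1     2     1     2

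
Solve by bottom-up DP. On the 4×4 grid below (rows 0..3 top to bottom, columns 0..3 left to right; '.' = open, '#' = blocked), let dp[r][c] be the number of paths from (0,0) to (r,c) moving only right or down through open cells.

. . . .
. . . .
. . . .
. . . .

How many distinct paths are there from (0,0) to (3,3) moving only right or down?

20

r\c   0   1   2   3
  0   1   1   1   1
  1   1   2   3   4
  2   1   3   6  10
  3   1   4  10  20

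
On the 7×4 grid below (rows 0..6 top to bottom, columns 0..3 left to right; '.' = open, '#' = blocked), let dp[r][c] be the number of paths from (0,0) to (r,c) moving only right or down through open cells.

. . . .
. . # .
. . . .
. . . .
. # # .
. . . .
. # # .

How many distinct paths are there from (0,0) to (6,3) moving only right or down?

r\c   0   1   2   3
  0   1   1   1   1
  1   1   2   0   1
  2   1   3   3   4
  3   1   4   7  11
  4   1   0   0  11
  5   1   1   1  12
  6   1   0   0  12

12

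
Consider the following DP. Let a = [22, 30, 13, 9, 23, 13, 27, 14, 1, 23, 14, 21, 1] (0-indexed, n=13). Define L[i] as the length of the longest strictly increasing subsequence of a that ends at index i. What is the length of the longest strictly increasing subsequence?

4

   i    0    1    2    3    4    5    6    7    8    9   10   11   12
a[i]   22   30   13    9   23   13   27   14    1   23   14   21    1
L[i]    1    2    1    1    2    2    3    3    1    4    3    4    1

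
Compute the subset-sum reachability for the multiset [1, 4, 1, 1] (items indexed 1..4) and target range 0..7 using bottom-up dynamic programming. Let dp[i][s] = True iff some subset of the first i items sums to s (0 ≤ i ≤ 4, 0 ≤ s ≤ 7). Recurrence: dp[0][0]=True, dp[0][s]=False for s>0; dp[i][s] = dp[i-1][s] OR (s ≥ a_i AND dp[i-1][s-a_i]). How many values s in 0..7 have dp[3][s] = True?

6

i\s   0   1   2   3   4   5   6   7
  0   T   F   F   F   F   F   F   F
  1   T   T   F   F   F   F   F   F
  2   T   T   F   F   T   T   F   F
  3   T   T   T   F   T   T   T   F
  4   T   T   T   T   T   T   T   T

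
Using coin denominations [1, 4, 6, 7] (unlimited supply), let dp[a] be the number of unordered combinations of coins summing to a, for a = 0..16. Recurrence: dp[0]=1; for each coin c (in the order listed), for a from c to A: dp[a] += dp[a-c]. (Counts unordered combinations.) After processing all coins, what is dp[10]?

6

after  coin     0     1     2     3     4     5     6     7     8     9    10    11    12    13    14    15    16
          1     1     1     1     1     1     1     1     1     1     1     1     1     1     1     1     1     1
          4     1     1     1     1     2     2     2     2     3     3     3     3     4     4     4     4     5
          6     1     1     1     1     2     2     3     3     4     4     5     5     7     7     8     8    10
          7     1     1     1     1     2     2     3     4     5     5     6     7     9    10    12    13    15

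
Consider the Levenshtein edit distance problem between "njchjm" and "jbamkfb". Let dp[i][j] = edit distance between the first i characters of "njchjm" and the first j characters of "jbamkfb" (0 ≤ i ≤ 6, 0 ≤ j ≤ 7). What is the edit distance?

   ''  j  b  a  m  k  f  b
''  0  1  2  3  4  5  6  7
 n  1  1  2  3  4  5  6  7
 j  2  1  2  3  4  5  6  7
 c  3  2  2  3  4  5  6  7
 h  4  3  3  3  4  5  6  7
 j  5  4  4  4  4  5  6  7
 m  6  5  5  5  4  5  6  7

7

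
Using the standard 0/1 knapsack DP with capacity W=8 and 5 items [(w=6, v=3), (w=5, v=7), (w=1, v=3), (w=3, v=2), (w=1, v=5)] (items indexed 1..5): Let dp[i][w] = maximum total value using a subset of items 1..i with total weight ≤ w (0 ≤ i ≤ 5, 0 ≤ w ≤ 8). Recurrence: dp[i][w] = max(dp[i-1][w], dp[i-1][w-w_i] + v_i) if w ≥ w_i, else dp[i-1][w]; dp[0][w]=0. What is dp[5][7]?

15

i\w   0   1   2   3   4   5   6   7   8
  0   0   0   0   0   0   0   0   0   0
  1   0   0   0   0   0   0   3   3   3
  2   0   0   0   0   0   7   7   7   7
  3   0   3   3   3   3   7  10  10  10
  4   0   3   3   3   5   7  10  10  10
  5   0   5   8   8   8  10  12  15  15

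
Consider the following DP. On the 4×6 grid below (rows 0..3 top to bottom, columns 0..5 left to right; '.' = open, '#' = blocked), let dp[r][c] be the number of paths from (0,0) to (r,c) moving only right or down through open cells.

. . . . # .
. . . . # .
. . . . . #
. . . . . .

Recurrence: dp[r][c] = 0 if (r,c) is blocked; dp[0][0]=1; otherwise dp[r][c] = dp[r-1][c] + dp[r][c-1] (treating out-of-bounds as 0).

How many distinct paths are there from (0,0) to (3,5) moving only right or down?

r\c   0   1   2   3   4   5
  0   1   1   1   1   0   0
  1   1   2   3   4   0   0
  2   1   3   6  10  10   0
  3   1   4  10  20  30  30

30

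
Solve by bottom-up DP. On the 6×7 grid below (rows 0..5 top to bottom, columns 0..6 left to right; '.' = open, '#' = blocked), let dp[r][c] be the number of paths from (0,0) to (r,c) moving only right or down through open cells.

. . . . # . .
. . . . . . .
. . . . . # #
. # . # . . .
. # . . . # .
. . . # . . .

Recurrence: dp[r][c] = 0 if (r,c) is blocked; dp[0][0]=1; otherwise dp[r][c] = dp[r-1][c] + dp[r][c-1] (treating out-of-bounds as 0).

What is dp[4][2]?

r\c   0   1   2   3   4   5   6
  0   1   1   1   1   0   0   0
  1   1   2   3   4   4   4   4
  2   1   3   6  10  14   0   0
  3   1   0   6   0  14  14  14
  4   1   0   6   6  20   0  14
  5   1   1   7   0  20  20  34

6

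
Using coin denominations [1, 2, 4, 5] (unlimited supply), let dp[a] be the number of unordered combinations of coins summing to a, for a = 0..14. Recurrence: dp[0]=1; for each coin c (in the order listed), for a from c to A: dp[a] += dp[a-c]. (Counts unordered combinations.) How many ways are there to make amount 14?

after  coin     0     1     2     3     4     5     6     7     8     9    10    11    12    13    14
          1     1     1     1     1     1     1     1     1     1     1     1     1     1     1     1
          2     1     1     2     2     3     3     4     4     5     5     6     6     7     7     8
          4     1     1     2     2     4     4     6     6     9     9    12    12    16    16    20
          5     1     1     2     2     4     5     7     8    11    13    17    19    24    27    33

33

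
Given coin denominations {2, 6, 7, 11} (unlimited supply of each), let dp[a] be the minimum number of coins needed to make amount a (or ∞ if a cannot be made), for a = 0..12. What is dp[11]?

 a  0  1  2  3  4  5  6  7  8  9 10 11 12
dp  0  -  1  -  2  -  1  1  2  2  3  1  2
(- denotes ∞ / unreachable)

1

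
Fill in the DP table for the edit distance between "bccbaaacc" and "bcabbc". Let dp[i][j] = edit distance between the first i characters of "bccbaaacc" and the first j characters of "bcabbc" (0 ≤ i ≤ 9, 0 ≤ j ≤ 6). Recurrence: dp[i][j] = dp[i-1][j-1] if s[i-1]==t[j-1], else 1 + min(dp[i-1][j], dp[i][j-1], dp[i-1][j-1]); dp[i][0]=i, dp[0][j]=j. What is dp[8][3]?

5

   ''  b  c  a  b  b  c
''  0  1  2  3  4  5  6
 b  1  0  1  2  3  4  5
 c  2  1  0  1  2  3  4
 c  3  2  1  1  2  3  3
 b  4  3  2  2  1  2  3
 a  5  4  3  2  2  2  3
 a  6  5  4  3  3  3  3
 a  7  6  5  4  4  4  4
 c  8  7  6  5  5  5  4
 c  9  8  7  6  6  6  5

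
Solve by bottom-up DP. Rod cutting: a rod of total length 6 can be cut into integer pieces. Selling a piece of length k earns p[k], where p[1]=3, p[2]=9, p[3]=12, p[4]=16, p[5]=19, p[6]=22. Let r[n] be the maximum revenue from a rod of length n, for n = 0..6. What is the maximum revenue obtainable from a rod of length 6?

   n    0    1    2    3    4    5    6
r[n]    0    3    9   12   18   21   27

27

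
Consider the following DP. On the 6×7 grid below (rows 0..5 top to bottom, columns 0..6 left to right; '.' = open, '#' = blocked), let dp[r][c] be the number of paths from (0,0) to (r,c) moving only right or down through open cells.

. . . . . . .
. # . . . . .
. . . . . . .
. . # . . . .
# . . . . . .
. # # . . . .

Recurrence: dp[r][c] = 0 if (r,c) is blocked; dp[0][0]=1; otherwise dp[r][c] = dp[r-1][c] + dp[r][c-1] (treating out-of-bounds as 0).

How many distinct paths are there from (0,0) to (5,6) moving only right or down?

r\c   0   1   2   3   4   5   6
  0   1   1   1   1   1   1   1
  1   1   0   1   2   3   4   5
  2   1   1   2   4   7  11  16
  3   1   2   0   4  11  22  38
  4   0   2   2   6  17  39  77
  5   0   0   0   6  23  62 139

139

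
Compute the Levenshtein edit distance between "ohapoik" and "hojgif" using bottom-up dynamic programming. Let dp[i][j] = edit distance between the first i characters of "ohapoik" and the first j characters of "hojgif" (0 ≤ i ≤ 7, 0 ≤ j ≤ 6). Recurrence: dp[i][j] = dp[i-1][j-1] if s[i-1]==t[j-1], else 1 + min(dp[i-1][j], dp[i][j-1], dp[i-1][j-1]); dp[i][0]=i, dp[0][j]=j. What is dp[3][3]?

3

   ''  h  o  j  g  i  f
''  0  1  2  3  4  5  6
 o  1  1  1  2  3  4  5
 h  2  1  2  2  3  4  5
 a  3  2  2  3  3  4  5
 p  4  3  3  3  4  4  5
 o  5  4  3  4  4  5  5
 i  6  5  4  4  5  4  5
 k  7  6  5  5  5  5  5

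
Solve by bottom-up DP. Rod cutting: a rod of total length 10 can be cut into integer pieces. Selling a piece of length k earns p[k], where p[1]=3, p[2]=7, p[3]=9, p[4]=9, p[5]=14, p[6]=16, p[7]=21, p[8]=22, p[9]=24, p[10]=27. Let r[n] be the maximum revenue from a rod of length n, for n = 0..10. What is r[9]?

   n    0    1    2    3    4    5    6    7    8    9   10
r[n]    0    3    7   10   14   17   21   24   28   31   35

31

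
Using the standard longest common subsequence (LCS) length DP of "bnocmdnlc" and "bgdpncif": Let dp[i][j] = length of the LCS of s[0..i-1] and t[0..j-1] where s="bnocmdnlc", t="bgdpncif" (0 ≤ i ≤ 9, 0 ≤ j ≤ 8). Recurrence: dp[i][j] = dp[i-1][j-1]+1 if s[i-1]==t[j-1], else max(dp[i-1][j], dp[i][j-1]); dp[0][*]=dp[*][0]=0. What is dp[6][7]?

   ''  b  g  d  p  n  c  i  f
''  0  0  0  0  0  0  0  0  0
 b  0  1  1  1  1  1  1  1  1
 n  0  1  1  1  1  2  2  2  2
 o  0  1  1  1  1  2  2  2  2
 c  0  1  1  1  1  2  3  3  3
 m  0  1  1  1  1  2  3  3  3
 d  0  1  1  2  2  2  3  3  3
 n  0  1  1  2  2  3  3  3  3
 l  0  1  1  2  2  3  3  3  3
 c  0  1  1  2  2  3  4  4  4

3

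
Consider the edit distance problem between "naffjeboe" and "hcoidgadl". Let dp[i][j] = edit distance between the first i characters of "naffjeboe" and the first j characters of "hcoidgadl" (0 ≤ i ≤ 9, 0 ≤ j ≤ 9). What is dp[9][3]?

   ''  h  c  o  i  d  g  a  d  l
''  0  1  2  3  4  5  6  7  8  9
 n  1  1  2  3  4  5  6  7  8  9
 a  2  2  2  3  4  5  6  6  7  8
 f  3  3  3  3  4  5  6  7  7  8
 f  4  4  4  4  4  5  6  7  8  8
 j  5  5  5  5  5  5  6  7  8  9
 e  6  6  6  6  6  6  6  7  8  9
 b  7  7  7  7  7  7  7  7  8  9
 o  8  8  8  7  8  8  8  8  8  9
 e  9  9  9  8  8  9  9  9  9  9

8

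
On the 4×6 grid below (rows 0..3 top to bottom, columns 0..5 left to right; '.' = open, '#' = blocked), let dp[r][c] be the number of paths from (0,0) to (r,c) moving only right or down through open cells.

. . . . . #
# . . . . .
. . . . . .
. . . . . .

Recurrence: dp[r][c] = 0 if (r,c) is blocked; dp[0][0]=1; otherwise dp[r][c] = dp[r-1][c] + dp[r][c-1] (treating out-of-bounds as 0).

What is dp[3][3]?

r\c   0   1   2   3   4   5
  0   1   1   1   1   1   0
  1   0   1   2   3   4   4
  2   0   1   3   6  10  14
  3   0   1   4  10  20  34

10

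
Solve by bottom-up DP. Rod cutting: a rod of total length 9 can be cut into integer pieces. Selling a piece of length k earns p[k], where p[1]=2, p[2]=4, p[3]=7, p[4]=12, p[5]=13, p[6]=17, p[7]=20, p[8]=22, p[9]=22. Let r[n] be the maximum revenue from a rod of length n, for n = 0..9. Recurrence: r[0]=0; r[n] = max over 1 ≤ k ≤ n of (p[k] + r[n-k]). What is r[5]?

14

   n    0    1    2    3    4    5    6    7    8    9
r[n]    0    2    4    7   12   14   17   20   24   26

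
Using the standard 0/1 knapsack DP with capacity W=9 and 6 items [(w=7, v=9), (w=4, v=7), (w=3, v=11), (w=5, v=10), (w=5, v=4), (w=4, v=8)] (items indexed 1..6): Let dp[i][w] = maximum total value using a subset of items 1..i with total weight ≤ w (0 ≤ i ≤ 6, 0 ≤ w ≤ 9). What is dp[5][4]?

11

i\w   0   1   2   3   4   5   6   7   8   9
  0   0   0   0   0   0   0   0   0   0   0
  1   0   0   0   0   0   0   0   9   9   9
  2   0   0   0   0   7   7   7   9   9   9
  3   0   0   0  11  11  11  11  18  18  18
  4   0   0   0  11  11  11  11  18  21  21
  5   0   0   0  11  11  11  11  18  21  21
  6   0   0   0  11  11  11  11  19  21  21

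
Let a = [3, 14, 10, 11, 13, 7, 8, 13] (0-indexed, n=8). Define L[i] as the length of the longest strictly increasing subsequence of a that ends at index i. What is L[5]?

2

   i    0    1    2    3    4    5    6    7
a[i]    3   14   10   11   13    7    8   13
L[i]    1    2    2    3    4    2    3    4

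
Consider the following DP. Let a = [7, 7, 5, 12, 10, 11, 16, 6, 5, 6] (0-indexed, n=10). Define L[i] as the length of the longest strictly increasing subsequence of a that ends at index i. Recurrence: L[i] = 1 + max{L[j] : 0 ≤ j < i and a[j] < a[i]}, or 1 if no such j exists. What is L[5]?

   i    0    1    2    3    4    5    6    7    8    9
a[i]    7    7    5   12   10   11   16    6    5    6
L[i]    1    1    1    2    2    3    4    2    1    2

3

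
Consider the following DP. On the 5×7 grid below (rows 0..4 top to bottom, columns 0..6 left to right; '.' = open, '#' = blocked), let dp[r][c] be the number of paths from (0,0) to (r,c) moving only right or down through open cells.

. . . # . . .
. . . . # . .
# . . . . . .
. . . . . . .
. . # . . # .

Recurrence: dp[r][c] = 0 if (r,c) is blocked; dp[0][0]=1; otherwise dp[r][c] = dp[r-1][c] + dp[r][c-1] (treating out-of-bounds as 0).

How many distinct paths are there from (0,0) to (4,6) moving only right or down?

39

r\c   0   1   2   3   4   5   6
  0   1   1   1   0   0   0   0
  1   1   2   3   3   0   0   0
  2   0   2   5   8   8   8   8
  3   0   2   7  15  23  31  39
  4   0   2   0  15  38   0  39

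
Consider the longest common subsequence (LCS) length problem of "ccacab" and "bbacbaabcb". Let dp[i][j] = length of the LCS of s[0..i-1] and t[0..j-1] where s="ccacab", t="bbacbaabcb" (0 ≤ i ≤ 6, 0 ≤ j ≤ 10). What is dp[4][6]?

   ''  b  b  a  c  b  a  a  b  c  b
''  0  0  0  0  0  0  0  0  0  0  0
 c  0  0  0  0  1  1  1  1  1  1  1
 c  0  0  0  0  1  1  1  1  1  2  2
 a  0  0  0  1  1  1  2  2  2  2  2
 c  0  0  0  1  2  2  2  2  2  3  3
 a  0  0  0  1  2  2  3  3  3  3  3
 b  0  1  1  1  2  3  3  3  4  4  4

2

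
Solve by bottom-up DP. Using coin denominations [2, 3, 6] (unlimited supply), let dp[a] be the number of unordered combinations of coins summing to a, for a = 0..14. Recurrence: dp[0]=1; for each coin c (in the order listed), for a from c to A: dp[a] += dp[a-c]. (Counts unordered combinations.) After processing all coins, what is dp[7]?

1

after  coin     0     1     2     3     4     5     6     7     8     9    10    11    12    13    14
          2     1     0     1     0     1     0     1     0     1     0     1     0     1     0     1
          3     1     0     1     1     1     1     2     1     2     2     2     2     3     2     3
          6     1     0     1     1     1     1     3     1     3     3     3     3     6     3     6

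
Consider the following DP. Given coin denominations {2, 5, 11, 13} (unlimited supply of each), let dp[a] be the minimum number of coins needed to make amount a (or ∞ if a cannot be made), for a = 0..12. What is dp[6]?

3

 a  0  1  2  3  4  5  6  7  8  9 10 11 12
dp  0  -  1  -  2  1  3  2  4  3  2  1  3
(- denotes ∞ / unreachable)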